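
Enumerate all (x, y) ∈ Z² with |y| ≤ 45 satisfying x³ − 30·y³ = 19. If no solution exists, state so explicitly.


The equation is x³ - 30y³ = 19. For fixed y, x³ = 30·y³ + 19, so a solution requires the RHS to be a perfect cube.
Strategy: iterate y from -45 to 45, compute RHS = 30·y³ + 19, and check whether it is a (positive or negative) perfect cube.
Check small values of y:
  y = 0: RHS = 19 is not a perfect cube.
  y = 1: RHS = 49 is not a perfect cube.
  y = -1: RHS = -11 is not a perfect cube.
  y = 2: RHS = 259 is not a perfect cube.
  y = -2: RHS = -221 is not a perfect cube.
  y = 3: RHS = 829 is not a perfect cube.
  y = -3: RHS = -791 is not a perfect cube.
Continuing the search up to |y| = 45 finds no solutions either.
No (x, y) in the scanned range satisfies the equation.

No integer solutions with |y| ≤ 45.


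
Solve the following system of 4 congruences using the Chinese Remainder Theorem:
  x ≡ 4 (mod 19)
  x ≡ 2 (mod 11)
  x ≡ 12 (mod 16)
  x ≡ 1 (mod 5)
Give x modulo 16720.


Product of moduli M = 19 · 11 · 16 · 5 = 16720.
Merge one congruence at a time:
  Start: x ≡ 4 (mod 19).
  Combine with x ≡ 2 (mod 11); new modulus lcm = 209.
    Write x = 4 + 19·t and substitute into x ≡ 2 (mod 11): 19·t ≡ 2 − 4 = -2 (mod 11).
    Reduce coefficients mod 11: 8·t ≡ 9 (mod 11).
    The inverse of 8 mod 11 is 7 (since 8·7 = 56 = 5·11 + 1), so t ≡ 7·9 = 63 ≡ 8 (mod 11).
    Then x = 4 + 19·8 = 156, valid modulo lcm(19, 11) = 209: x ≡ 156 (mod 209).
  Combine with x ≡ 12 (mod 16); new modulus lcm = 3344.
    Write x = 156 + 209·t and substitute into x ≡ 12 (mod 16): 209·t ≡ 12 − 156 = -144 (mod 16).
    Reduce coefficients mod 16: 1·t ≡ 0 (mod 16).
    So t ≡ 0 (mod 16).
    Then x = 156 + 209·0 = 156, valid modulo lcm(209, 16) = 3344: x ≡ 156 (mod 3344).
  Combine with x ≡ 1 (mod 5); new modulus lcm = 16720.
    Write x = 156 + 3344·t and substitute into x ≡ 1 (mod 5): 3344·t ≡ 1 − 156 = -155 (mod 5).
    Reduce coefficients mod 5: 4·t ≡ 0 (mod 5).
    The inverse of 4 mod 5 is 4 (since 4·4 = 16 = 3·5 + 1), so t ≡ 4·0 = 0 ≡ 0 (mod 5).
    Then x = 156 + 3344·0 = 156, valid modulo lcm(3344, 5) = 16720: x ≡ 156 (mod 16720).
Verify against each original: 156 mod 19 = 4, 156 mod 11 = 2, 156 mod 16 = 12, 156 mod 5 = 1.

x ≡ 156 (mod 16720).


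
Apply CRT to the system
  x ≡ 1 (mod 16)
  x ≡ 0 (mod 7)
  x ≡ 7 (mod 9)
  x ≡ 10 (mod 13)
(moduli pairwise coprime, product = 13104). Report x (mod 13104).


Product of moduli M = 16 · 7 · 9 · 13 = 13104.
Merge one congruence at a time:
  Start: x ≡ 1 (mod 16).
  Combine with x ≡ 0 (mod 7); new modulus lcm = 112.
    Write x = 1 + 16·t and substitute into x ≡ 0 (mod 7): 16·t ≡ 0 − 1 = -1 (mod 7).
    Reduce coefficients mod 7: 2·t ≡ 6 (mod 7).
    The inverse of 2 mod 7 is 4 (since 2·4 = 8 = 1·7 + 1), so t ≡ 4·6 = 24 ≡ 3 (mod 7).
    Then x = 1 + 16·3 = 49, valid modulo lcm(16, 7) = 112: x ≡ 49 (mod 112).
  Combine with x ≡ 7 (mod 9); new modulus lcm = 1008.
    Write x = 49 + 112·t and substitute into x ≡ 7 (mod 9): 112·t ≡ 7 − 49 = -42 (mod 9).
    Reduce coefficients mod 9: 4·t ≡ 3 (mod 9).
    The inverse of 4 mod 9 is 7 (since 4·7 = 28 = 3·9 + 1), so t ≡ 7·3 = 21 ≡ 3 (mod 9).
    Then x = 49 + 112·3 = 385, valid modulo lcm(112, 9) = 1008: x ≡ 385 (mod 1008).
  Combine with x ≡ 10 (mod 13); new modulus lcm = 13104.
    Write x = 385 + 1008·t and substitute into x ≡ 10 (mod 13): 1008·t ≡ 10 − 385 = -375 (mod 13).
    Reduce coefficients mod 13: 7·t ≡ 2 (mod 13).
    The inverse of 7 mod 13 is 2 (since 7·2 = 14 = 1·13 + 1), so t ≡ 2·2 = 4 ≡ 4 (mod 13).
    Then x = 385 + 1008·4 = 4417, valid modulo lcm(1008, 13) = 13104: x ≡ 4417 (mod 13104).
Verify against each original: 4417 mod 16 = 1, 4417 mod 7 = 0, 4417 mod 9 = 7, 4417 mod 13 = 10.

x ≡ 4417 (mod 13104).


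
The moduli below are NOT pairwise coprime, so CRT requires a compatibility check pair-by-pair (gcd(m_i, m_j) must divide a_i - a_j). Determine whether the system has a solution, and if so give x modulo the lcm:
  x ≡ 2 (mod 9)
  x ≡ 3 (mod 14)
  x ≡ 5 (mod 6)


Moduli 9, 14, 6 are not pairwise coprime, so CRT works modulo lcm(m_i) when all pairwise compatibility conditions hold.
Pairwise compatibility: gcd(m_i, m_j) must divide a_i - a_j for every pair.
Merge one congruence at a time:
  Start: x ≡ 2 (mod 9).
  Combine with x ≡ 3 (mod 14): gcd(9, 14) = 1; 3 - 2 = 1, which IS divisible by 1, so compatible.
    Write x = 2 + 9·t and substitute into x ≡ 3 (mod 14): 9·t ≡ 3 − 2 = 1 (mod 14).
    The inverse of 9 mod 14 is 11 (since 9·11 = 99 = 7·14 + 1), so t ≡ 11·1 = 11 ≡ 11 (mod 14).
    Then x = 2 + 9·11 = 101, valid modulo lcm(9, 14) = 126: x ≡ 101 (mod 126).
  Combine with x ≡ 5 (mod 6): gcd(126, 6) = 6; 5 - 101 = -96, which IS divisible by 6, so compatible.
    Write x = 101 + 126·t and substitute into x ≡ 5 (mod 6): 126·t ≡ 5 − 101 = -96 (mod 6).
    Divide the congruence (and modulus) by g = 6: 21·t ≡ -16 (mod 1).
    Modulo 1 every t works; take t = 0.
    Then x = 101 + 126·0 = 101, valid modulo lcm(126, 6) = 126: x ≡ 101 (mod 126).
Verify: 101 mod 9 = 2, 101 mod 14 = 3, 101 mod 6 = 5.

x ≡ 101 (mod 126).


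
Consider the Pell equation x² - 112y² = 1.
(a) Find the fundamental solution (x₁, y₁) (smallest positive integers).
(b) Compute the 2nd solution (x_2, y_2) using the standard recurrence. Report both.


Step 1: Find the fundamental solution (x₁, y₁) of x² - 112y² = 1.
  Expand √112 as a continued fraction. a₀ = ⌊√112⌋ = 10; iterate m_{k+1} = d_k·a_k − m_k, d_{k+1} = (112 − m_{k+1}²)/d_k, a_{k+1} = ⌊(a₀ + m_{k+1})/d_{k+1}⌋ (starting m₀ = 0, d₀ = 1), with convergents p_k = a_k·p_{k-1} + p_{k-2}, q_k = a_k·q_{k-1} + q_{k-2} (p₋₁ = 1, q₋₁ = 0):
  k = 0: a₀ = 10; p₀/q₀ = 10/1; p₀² − 112·q₀² = 100 − 112 = -12.
  k = 1: m = 10, d = 12, a = ⌊(10 + 10)/12⌋ = 1; p/q = (1·10 + 1)/(1·1 + 0) = 11/1; p² − 112·q² = 121 − 112 = 9.
  k = 2: m = 2, d = 9, a = ⌊(10 + 2)/9⌋ = 1; p/q = (1·11 + 10)/(1·1 + 1) = 21/2; p² − 112·q² = 441 − 448 = -7.
  k = 3: m = 7, d = 7, a = ⌊(10 + 7)/7⌋ = 2; p/q = (2·21 + 11)/(2·2 + 1) = 53/5; p² − 112·q² = 2809 − 2800 = 9.
  k = 4: m = 7, d = 9, a = ⌊(10 + 7)/9⌋ = 1; p/q = (1·53 + 21)/(1·5 + 2) = 74/7; p² − 112·q² = 5476 − 5488 = -12.
  k = 5: m = 2, d = 12, a = ⌊(10 + 2)/12⌋ = 1; p/q = (1·74 + 53)/(1·7 + 5) = 127/12; p² − 112·q² = 16129 − 16128 = 1.
  The first convergent with p² − 112·q² = 1 gives the fundamental solution (x₁, y₁) = (127, 12).
Step 2: Apply the recurrence (x_{n+1}, y_{n+1}) = (x₁x_n + 112y₁y_n, x₁y_n + y₁x_n) repeatedly.
  From (x_1, y_1) = (127, 12): x_2 = 127·127 + 112·12·12 = 32257; y_2 = 127·12 + 12·127 = 3048.
Step 3: Verify x_2² - 112·y_2² = 1040514049 - 1040514048 = 1 (should be 1). ✓

(x_1, y_1) = (127, 12); (x_2, y_2) = (32257, 3048).


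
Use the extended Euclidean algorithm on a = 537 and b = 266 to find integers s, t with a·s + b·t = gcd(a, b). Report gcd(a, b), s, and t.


Euclidean algorithm on (537, 266) — divide until remainder is 0:
  537 = 2 · 266 + 5
  266 = 53 · 5 + 1
  5 = 5 · 1 + 0
gcd(537, 266) = 1.
Track Bezout coefficients alongside the remainders: start with r₀ = 537 = a·1 + b·0 (s = 1, t = 0) and r₁ = 266 = a·0 + b·1 (s = 0, t = 1); each new remainder r_{k+1} = r_{k-1} − q_k·r_k inherits s_{k+1} = s_{k-1} − q_k·s_k, t_{k+1} = t_{k-1} − q_k·t_k, so r_k = a·s_k + b·t_k at every step:
  q = 2: r = 5, s = 1 − 2·0 = 1, t = 0 − 2·1 = -2  (check: 537·1 + 266·(-2) = 5)
  q = 53: r = 1, s = 0 − 53·1 = -53, t = 1 − 53·(-2) = 107  (check: 537·(-53) + 266·107 = 1)
The row with r = 1 (the gcd) gives the Bezout coefficients s = -53, t = 107.
Result: 537 · (-53) + 266 · (107) = 1.

gcd(537, 266) = 1; s = -53, t = 107 (check: 537·(-53) + 266·107 = 1).


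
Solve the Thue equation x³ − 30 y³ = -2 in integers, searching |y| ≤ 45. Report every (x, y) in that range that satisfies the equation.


The equation is x³ - 30y³ = -2. For fixed y, x³ = 30·y³ − 2, so a solution requires the RHS to be a perfect cube.
Strategy: iterate y from -45 to 45, compute RHS = 30·y³ − 2, and check whether it is a (positive or negative) perfect cube.
Check small values of y:
  y = 0: RHS = -2 is not a perfect cube.
  y = 1: RHS = 28 is not a perfect cube.
  y = -1: RHS = -32 is not a perfect cube.
  y = 2: RHS = 238 is not a perfect cube.
  y = -2: RHS = -242 is not a perfect cube.
  y = 3: RHS = 808 is not a perfect cube.
  y = -3: RHS = -812 is not a perfect cube.
Continuing the search up to |y| = 45 finds no solutions either.
No (x, y) in the scanned range satisfies the equation.

No integer solutions with |y| ≤ 45.


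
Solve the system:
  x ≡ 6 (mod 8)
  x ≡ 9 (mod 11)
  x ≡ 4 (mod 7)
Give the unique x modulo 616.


Moduli 8, 11, 7 are pairwise coprime; by CRT there is a unique solution modulo M = 8 · 11 · 7 = 616.
Solve pairwise, accumulating the modulus:
  Start with x ≡ 6 (mod 8).
  Combine with x ≡ 9 (mod 11): since gcd(8, 11) = 1, we get a unique residue mod 88.
    Write x = 6 + 8·t and substitute into x ≡ 9 (mod 11): 8·t ≡ 9 − 6 = 3 (mod 11).
    The inverse of 8 mod 11 is 7 (since 8·7 = 56 = 5·11 + 1), so t ≡ 7·3 = 21 ≡ 10 (mod 11).
    Then x = 6 + 8·10 = 86, valid modulo lcm(8, 11) = 88: x ≡ 86 (mod 88).
  Combine with x ≡ 4 (mod 7): since gcd(88, 7) = 1, we get a unique residue mod 616.
    Write x = 86 + 88·t and substitute into x ≡ 4 (mod 7): 88·t ≡ 4 − 86 = -82 (mod 7).
    Reduce coefficients mod 7: 4·t ≡ 2 (mod 7).
    The inverse of 4 mod 7 is 2 (since 4·2 = 8 = 1·7 + 1), so t ≡ 2·2 = 4 ≡ 4 (mod 7).
    Then x = 86 + 88·4 = 438, valid modulo lcm(88, 7) = 616: x ≡ 438 (mod 616).
Verify: 438 mod 8 = 6 ✓, 438 mod 11 = 9 ✓, 438 mod 7 = 4 ✓.

x ≡ 438 (mod 616).


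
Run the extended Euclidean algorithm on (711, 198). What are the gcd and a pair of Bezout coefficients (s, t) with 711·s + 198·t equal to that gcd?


Euclidean algorithm on (711, 198) — divide until remainder is 0:
  711 = 3 · 198 + 117
  198 = 1 · 117 + 81
  117 = 1 · 81 + 36
  81 = 2 · 36 + 9
  36 = 4 · 9 + 0
gcd(711, 198) = 9.
Track Bezout coefficients alongside the remainders: start with r₀ = 711 = a·1 + b·0 (s = 1, t = 0) and r₁ = 198 = a·0 + b·1 (s = 0, t = 1); each new remainder r_{k+1} = r_{k-1} − q_k·r_k inherits s_{k+1} = s_{k-1} − q_k·s_k, t_{k+1} = t_{k-1} − q_k·t_k, so r_k = a·s_k + b·t_k at every step:
  q = 3: r = 117, s = 1 − 3·0 = 1, t = 0 − 3·1 = -3  (check: 711·1 + 198·(-3) = 117)
  q = 1: r = 81, s = 0 − 1·1 = -1, t = 1 − 1·(-3) = 4  (check: 711·(-1) + 198·4 = 81)
  q = 1: r = 36, s = 1 − 1·(-1) = 2, t = -3 − 1·4 = -7  (check: 711·2 + 198·(-7) = 36)
  q = 2: r = 9, s = -1 − 2·2 = -5, t = 4 − 2·(-7) = 18  (check: 711·(-5) + 198·18 = 9)
The row with r = 9 (the gcd) gives the Bezout coefficients s = -5, t = 18.
Result: 711 · (-5) + 198 · (18) = 9.

gcd(711, 198) = 9; s = -5, t = 18 (check: 711·(-5) + 198·18 = 9).


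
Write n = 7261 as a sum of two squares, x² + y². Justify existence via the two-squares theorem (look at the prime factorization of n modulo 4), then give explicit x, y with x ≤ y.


Step 1: Factor n = 7261 = 53 · 137.
Step 2: Check the mod-4 condition on each prime factor: 53 ≡ 1 (mod 4), exponent 1; 137 ≡ 1 (mod 4), exponent 1.
All primes ≡ 3 (mod 4) appear to even exponent (or don't appear), so by the two-squares theorem n IS expressible as a sum of two squares.
Step 3: Build a representation. Here n = 53 · 137 is a product of primes ≡ 1 (mod 4). Each prime p ≡ 1 (mod 4) is itself a sum of two squares; find a² by testing p − a² for a perfect square:
  53: 53 − 1² = 52, 53 − 2² = 49 = 7² ⇒ 53 = 2² + 7².
  137: 137 − 1² = 136, 137 − 2² = 133, 137 − 3² = 128, 137 − 4² = 121 = 11² ⇒ 137 = 4² + 11².
  Combine using the Brahmagupta–Fibonacci identity (a² + b²)(c² + d²) = (ac − bd)² + (ad + bc)² = (ac + bd)² + (ad − bc)²:
  53 · 137 = 7261: from (2² + 7²)(4² + 11²), take (2·4 − 7·11, 2·11 + 7·4) = (8 − 77, 22 + 28) = (-69, 50); dropping signs (only squares matter) gives (69, 50); check 69² + 50² = 4761 + 2500 = 7261 ✓.
Step 4: Order so x ≤ y and verify: 50² + 69² = 2500 + 4761 = 7261 = n. ✓

n = 7261 = 50² + 69² (one valid representation with x ≤ y).


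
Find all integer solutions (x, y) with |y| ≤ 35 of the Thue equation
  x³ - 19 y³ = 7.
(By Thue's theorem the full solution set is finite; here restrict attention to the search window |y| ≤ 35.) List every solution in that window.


The equation is x³ - 19y³ = 7. For fixed y, x³ = 19·y³ + 7, so a solution requires the RHS to be a perfect cube.
Strategy: iterate y from -35 to 35, compute RHS = 19·y³ + 7, and check whether it is a (positive or negative) perfect cube.
Check small values of y:
  y = 0: RHS = 7 is not a perfect cube.
  y = 1: RHS = 26 is not a perfect cube.
  y = -1: RHS = -12 is not a perfect cube.
  y = 2: RHS = 159 is not a perfect cube.
  y = -2: RHS = -145 is not a perfect cube.
  y = 3: RHS = 520 is not a perfect cube.
  y = -3: RHS = -506 is not a perfect cube.
Continuing the search up to |y| = 35 finds no solutions either.
No (x, y) in the scanned range satisfies the equation.

No integer solutions with |y| ≤ 35.


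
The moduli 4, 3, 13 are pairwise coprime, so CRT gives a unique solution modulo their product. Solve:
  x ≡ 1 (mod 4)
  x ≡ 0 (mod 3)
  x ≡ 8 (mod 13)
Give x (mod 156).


Moduli 4, 3, 13 are pairwise coprime; by CRT there is a unique solution modulo M = 4 · 3 · 13 = 156.
Solve pairwise, accumulating the modulus:
  Start with x ≡ 1 (mod 4).
  Combine with x ≡ 0 (mod 3): since gcd(4, 3) = 1, we get a unique residue mod 12.
    Write x = 1 + 4·t and substitute into x ≡ 0 (mod 3): 4·t ≡ 0 − 1 = -1 (mod 3).
    Reduce coefficients mod 3: 1·t ≡ 2 (mod 3).
    So t ≡ 2 (mod 3).
    Then x = 1 + 4·2 = 9, valid modulo lcm(4, 3) = 12: x ≡ 9 (mod 12).
  Combine with x ≡ 8 (mod 13): since gcd(12, 13) = 1, we get a unique residue mod 156.
    Write x = 9 + 12·t and substitute into x ≡ 8 (mod 13): 12·t ≡ 8 − 9 = -1 (mod 13).
    Reduce coefficients mod 13: 12·t ≡ 12 (mod 13).
    The inverse of 12 mod 13 is 12 (since 12·12 = 144 = 11·13 + 1), so t ≡ 12·12 = 144 ≡ 1 (mod 13).
    Then x = 9 + 12·1 = 21, valid modulo lcm(12, 13) = 156: x ≡ 21 (mod 156).
Verify: 21 mod 4 = 1 ✓, 21 mod 3 = 0 ✓, 21 mod 13 = 8 ✓.

x ≡ 21 (mod 156).


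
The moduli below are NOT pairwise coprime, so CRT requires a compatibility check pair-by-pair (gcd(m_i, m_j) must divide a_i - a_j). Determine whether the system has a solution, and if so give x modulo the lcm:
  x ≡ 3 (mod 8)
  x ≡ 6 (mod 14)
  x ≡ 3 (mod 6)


Moduli 8, 14, 6 are not pairwise coprime, so CRT works modulo lcm(m_i) when all pairwise compatibility conditions hold.
Pairwise compatibility: gcd(m_i, m_j) must divide a_i - a_j for every pair.
Merge one congruence at a time:
  Start: x ≡ 3 (mod 8).
  Combine with x ≡ 6 (mod 14): gcd(8, 14) = 2, and 6 - 3 = 3 is NOT divisible by 2.
    ⇒ system is inconsistent (no integer solution).

No solution (the system is inconsistent).


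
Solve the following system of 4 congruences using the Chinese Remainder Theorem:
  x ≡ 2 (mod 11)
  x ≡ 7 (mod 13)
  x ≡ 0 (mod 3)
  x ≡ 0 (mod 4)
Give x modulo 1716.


Product of moduli M = 11 · 13 · 3 · 4 = 1716.
Merge one congruence at a time:
  Start: x ≡ 2 (mod 11).
  Combine with x ≡ 7 (mod 13); new modulus lcm = 143.
    Write x = 2 + 11·t and substitute into x ≡ 7 (mod 13): 11·t ≡ 7 − 2 = 5 (mod 13).
    The inverse of 11 mod 13 is 6 (since 11·6 = 66 = 5·13 + 1), so t ≡ 6·5 = 30 ≡ 4 (mod 13).
    Then x = 2 + 11·4 = 46, valid modulo lcm(11, 13) = 143: x ≡ 46 (mod 143).
  Combine with x ≡ 0 (mod 3); new modulus lcm = 429.
    Write x = 46 + 143·t and substitute into x ≡ 0 (mod 3): 143·t ≡ 0 − 46 = -46 (mod 3).
    Reduce coefficients mod 3: 2·t ≡ 2 (mod 3).
    The inverse of 2 mod 3 is 2 (since 2·2 = 4 = 1·3 + 1), so t ≡ 2·2 = 4 ≡ 1 (mod 3).
    Then x = 46 + 143·1 = 189, valid modulo lcm(143, 3) = 429: x ≡ 189 (mod 429).
  Combine with x ≡ 0 (mod 4); new modulus lcm = 1716.
    Write x = 189 + 429·t and substitute into x ≡ 0 (mod 4): 429·t ≡ 0 − 189 = -189 (mod 4).
    Reduce coefficients mod 4: 1·t ≡ 3 (mod 4).
    So t ≡ 3 (mod 4).
    Then x = 189 + 429·3 = 1476, valid modulo lcm(429, 4) = 1716: x ≡ 1476 (mod 1716).
Verify against each original: 1476 mod 11 = 2, 1476 mod 13 = 7, 1476 mod 3 = 0, 1476 mod 4 = 0.

x ≡ 1476 (mod 1716).


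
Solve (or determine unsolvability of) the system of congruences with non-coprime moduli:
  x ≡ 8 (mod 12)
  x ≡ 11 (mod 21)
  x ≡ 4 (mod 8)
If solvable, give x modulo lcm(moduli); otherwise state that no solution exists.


Moduli 12, 21, 8 are not pairwise coprime, so CRT works modulo lcm(m_i) when all pairwise compatibility conditions hold.
Pairwise compatibility: gcd(m_i, m_j) must divide a_i - a_j for every pair.
Merge one congruence at a time:
  Start: x ≡ 8 (mod 12).
  Combine with x ≡ 11 (mod 21): gcd(12, 21) = 3; 11 - 8 = 3, which IS divisible by 3, so compatible.
    Write x = 8 + 12·t and substitute into x ≡ 11 (mod 21): 12·t ≡ 11 − 8 = 3 (mod 21).
    Divide the congruence (and modulus) by g = 3: 4·t ≡ 1 (mod 7).
    The inverse of 4 mod 7 is 2 (since 4·2 = 8 = 1·7 + 1), so t ≡ 2·1 = 2 ≡ 2 (mod 7).
    Then x = 8 + 12·2 = 32, valid modulo lcm(12, 21) = 84: x ≡ 32 (mod 84).
  Combine with x ≡ 4 (mod 8): gcd(84, 8) = 4; 4 - 32 = -28, which IS divisible by 4, so compatible.
    Write x = 32 + 84·t and substitute into x ≡ 4 (mod 8): 84·t ≡ 4 − 32 = -28 (mod 8).
    Divide the congruence (and modulus) by g = 4: 21·t ≡ -7 (mod 2).
    Reduce coefficients mod 2: 1·t ≡ 1 (mod 2).
    So t ≡ 1 (mod 2).
    Then x = 32 + 84·1 = 116, valid modulo lcm(84, 8) = 168: x ≡ 116 (mod 168).
Verify: 116 mod 12 = 8, 116 mod 21 = 11, 116 mod 8 = 4.

x ≡ 116 (mod 168).


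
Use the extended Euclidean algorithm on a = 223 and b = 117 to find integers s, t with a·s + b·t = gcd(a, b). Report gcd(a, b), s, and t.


Euclidean algorithm on (223, 117) — divide until remainder is 0:
  223 = 1 · 117 + 106
  117 = 1 · 106 + 11
  106 = 9 · 11 + 7
  11 = 1 · 7 + 4
  7 = 1 · 4 + 3
  4 = 1 · 3 + 1
  3 = 3 · 1 + 0
gcd(223, 117) = 1.
Track Bezout coefficients alongside the remainders: start with r₀ = 223 = a·1 + b·0 (s = 1, t = 0) and r₁ = 117 = a·0 + b·1 (s = 0, t = 1); each new remainder r_{k+1} = r_{k-1} − q_k·r_k inherits s_{k+1} = s_{k-1} − q_k·s_k, t_{k+1} = t_{k-1} − q_k·t_k, so r_k = a·s_k + b·t_k at every step:
  q = 1: r = 106, s = 1 − 1·0 = 1, t = 0 − 1·1 = -1  (check: 223·1 + 117·(-1) = 106)
  q = 1: r = 11, s = 0 − 1·1 = -1, t = 1 − 1·(-1) = 2  (check: 223·(-1) + 117·2 = 11)
  q = 9: r = 7, s = 1 − 9·(-1) = 10, t = -1 − 9·2 = -19  (check: 223·10 + 117·(-19) = 7)
  q = 1: r = 4, s = -1 − 1·10 = -11, t = 2 − 1·(-19) = 21  (check: 223·(-11) + 117·21 = 4)
  q = 1: r = 3, s = 10 − 1·(-11) = 21, t = -19 − 1·21 = -40  (check: 223·21 + 117·(-40) = 3)
  q = 1: r = 1, s = -11 − 1·21 = -32, t = 21 − 1·(-40) = 61  (check: 223·(-32) + 117·61 = 1)
The row with r = 1 (the gcd) gives the Bezout coefficients s = -32, t = 61.
Result: 223 · (-32) + 117 · (61) = 1.

gcd(223, 117) = 1; s = -32, t = 61 (check: 223·(-32) + 117·61 = 1).


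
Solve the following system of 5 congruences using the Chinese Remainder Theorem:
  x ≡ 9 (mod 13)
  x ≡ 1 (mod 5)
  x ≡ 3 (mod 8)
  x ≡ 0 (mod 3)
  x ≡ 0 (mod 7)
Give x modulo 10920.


Product of moduli M = 13 · 5 · 8 · 3 · 7 = 10920.
Merge one congruence at a time:
  Start: x ≡ 9 (mod 13).
  Combine with x ≡ 1 (mod 5); new modulus lcm = 65.
    Write x = 9 + 13·t and substitute into x ≡ 1 (mod 5): 13·t ≡ 1 − 9 = -8 (mod 5).
    Reduce coefficients mod 5: 3·t ≡ 2 (mod 5).
    The inverse of 3 mod 5 is 2 (since 3·2 = 6 = 1·5 + 1), so t ≡ 2·2 = 4 ≡ 4 (mod 5).
    Then x = 9 + 13·4 = 61, valid modulo lcm(13, 5) = 65: x ≡ 61 (mod 65).
  Combine with x ≡ 3 (mod 8); new modulus lcm = 520.
    Write x = 61 + 65·t and substitute into x ≡ 3 (mod 8): 65·t ≡ 3 − 61 = -58 (mod 8).
    Reduce coefficients mod 8: 1·t ≡ 6 (mod 8).
    So t ≡ 6 (mod 8).
    Then x = 61 + 65·6 = 451, valid modulo lcm(65, 8) = 520: x ≡ 451 (mod 520).
  Combine with x ≡ 0 (mod 3); new modulus lcm = 1560.
    Write x = 451 + 520·t and substitute into x ≡ 0 (mod 3): 520·t ≡ 0 − 451 = -451 (mod 3).
    Reduce coefficients mod 3: 1·t ≡ 2 (mod 3).
    So t ≡ 2 (mod 3).
    Then x = 451 + 520·2 = 1491, valid modulo lcm(520, 3) = 1560: x ≡ 1491 (mod 1560).
  Combine with x ≡ 0 (mod 7); new modulus lcm = 10920.
    Write x = 1491 + 1560·t and substitute into x ≡ 0 (mod 7): 1560·t ≡ 0 − 1491 = -1491 (mod 7).
    Reduce coefficients mod 7: 6·t ≡ 0 (mod 7).
    The inverse of 6 mod 7 is 6 (since 6·6 = 36 = 5·7 + 1), so t ≡ 6·0 = 0 ≡ 0 (mod 7).
    Then x = 1491 + 1560·0 = 1491, valid modulo lcm(1560, 7) = 10920: x ≡ 1491 (mod 10920).
Verify against each original: 1491 mod 13 = 9, 1491 mod 5 = 1, 1491 mod 8 = 3, 1491 mod 3 = 0, 1491 mod 7 = 0.

x ≡ 1491 (mod 10920).


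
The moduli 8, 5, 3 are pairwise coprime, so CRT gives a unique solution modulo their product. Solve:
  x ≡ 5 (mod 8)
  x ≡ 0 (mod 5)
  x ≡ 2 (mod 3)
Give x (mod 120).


Moduli 8, 5, 3 are pairwise coprime; by CRT there is a unique solution modulo M = 8 · 5 · 3 = 120.
Solve pairwise, accumulating the modulus:
  Start with x ≡ 5 (mod 8).
  Combine with x ≡ 0 (mod 5): since gcd(8, 5) = 1, we get a unique residue mod 40.
    Write x = 5 + 8·t and substitute into x ≡ 0 (mod 5): 8·t ≡ 0 − 5 = -5 (mod 5).
    Reduce coefficients mod 5: 3·t ≡ 0 (mod 5).
    The inverse of 3 mod 5 is 2 (since 3·2 = 6 = 1·5 + 1), so t ≡ 2·0 = 0 ≡ 0 (mod 5).
    Then x = 5 + 8·0 = 5, valid modulo lcm(8, 5) = 40: x ≡ 5 (mod 40).
  Combine with x ≡ 2 (mod 3): since gcd(40, 3) = 1, we get a unique residue mod 120.
    Write x = 5 + 40·t and substitute into x ≡ 2 (mod 3): 40·t ≡ 2 − 5 = -3 (mod 3).
    Reduce coefficients mod 3: 1·t ≡ 0 (mod 3).
    So t ≡ 0 (mod 3).
    Then x = 5 + 40·0 = 5, valid modulo lcm(40, 3) = 120: x ≡ 5 (mod 120).
Verify: 5 mod 8 = 5 ✓, 5 mod 5 = 0 ✓, 5 mod 3 = 2 ✓.

x ≡ 5 (mod 120).


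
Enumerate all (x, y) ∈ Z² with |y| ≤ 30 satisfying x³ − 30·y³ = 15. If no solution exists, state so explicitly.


The equation is x³ - 30y³ = 15. For fixed y, x³ = 30·y³ + 15, so a solution requires the RHS to be a perfect cube.
Strategy: iterate y from -30 to 30, compute RHS = 30·y³ + 15, and check whether it is a (positive or negative) perfect cube.
Check small values of y:
  y = 0: RHS = 15 is not a perfect cube.
  y = 1: RHS = 45 is not a perfect cube.
  y = -1: RHS = -15 is not a perfect cube.
  y = 2: RHS = 255 is not a perfect cube.
  y = -2: RHS = -225 is not a perfect cube.
  y = 3: RHS = 825 is not a perfect cube.
  y = -3: RHS = -795 is not a perfect cube.
Continuing the search up to |y| = 30 finds no solutions either.
No (x, y) in the scanned range satisfies the equation.

No integer solutions with |y| ≤ 30.


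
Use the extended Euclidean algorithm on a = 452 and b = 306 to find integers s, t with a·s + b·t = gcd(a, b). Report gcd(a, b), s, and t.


Euclidean algorithm on (452, 306) — divide until remainder is 0:
  452 = 1 · 306 + 146
  306 = 2 · 146 + 14
  146 = 10 · 14 + 6
  14 = 2 · 6 + 2
  6 = 3 · 2 + 0
gcd(452, 306) = 2.
Track Bezout coefficients alongside the remainders: start with r₀ = 452 = a·1 + b·0 (s = 1, t = 0) and r₁ = 306 = a·0 + b·1 (s = 0, t = 1); each new remainder r_{k+1} = r_{k-1} − q_k·r_k inherits s_{k+1} = s_{k-1} − q_k·s_k, t_{k+1} = t_{k-1} − q_k·t_k, so r_k = a·s_k + b·t_k at every step:
  q = 1: r = 146, s = 1 − 1·0 = 1, t = 0 − 1·1 = -1  (check: 452·1 + 306·(-1) = 146)
  q = 2: r = 14, s = 0 − 2·1 = -2, t = 1 − 2·(-1) = 3  (check: 452·(-2) + 306·3 = 14)
  q = 10: r = 6, s = 1 − 10·(-2) = 21, t = -1 − 10·3 = -31  (check: 452·21 + 306·(-31) = 6)
  q = 2: r = 2, s = -2 − 2·21 = -44, t = 3 − 2·(-31) = 65  (check: 452·(-44) + 306·65 = 2)
The row with r = 2 (the gcd) gives the Bezout coefficients s = -44, t = 65.
Result: 452 · (-44) + 306 · (65) = 2.

gcd(452, 306) = 2; s = -44, t = 65 (check: 452·(-44) + 306·65 = 2).


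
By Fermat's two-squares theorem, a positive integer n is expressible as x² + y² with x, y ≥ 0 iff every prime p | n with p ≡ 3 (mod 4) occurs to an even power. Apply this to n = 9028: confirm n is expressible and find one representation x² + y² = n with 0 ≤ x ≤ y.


Step 1: Factor n = 9028 = 2^2 · 37 · 61.
Step 2: Check the mod-4 condition on each prime factor: 2 = 2 (special); 37 ≡ 1 (mod 4), exponent 1; 61 ≡ 1 (mod 4), exponent 1.
All primes ≡ 3 (mod 4) appear to even exponent (or don't appear), so by the two-squares theorem n IS expressible as a sum of two squares.
Step 3: Build a representation. Group n = k² · m with k = 2 and m = 37 · 61 = 2257 (a product of primes ≡ 1 (mod 4)); a representation of m scales to one of n via (k·x)² + (k·y)² = k²(x² + y²). Each prime p ≡ 1 (mod 4) is itself a sum of two squares; find a² by testing p − a² for a perfect square:
  37: 37 − 1² = 36 = 6² ⇒ 37 = 1² + 6².
  61: 61 − 1² = 60, 61 − 2² = 57, 61 − 3² = 52, 61 − 4² = 45, 61 − 5² = 36 = 6² ⇒ 61 = 5² + 6².
  Combine using the Brahmagupta–Fibonacci identity (a² + b²)(c² + d²) = (ac − bd)² + (ad + bc)² = (ac + bd)² + (ad − bc)²:
  37 · 61 = 2257: from (1² + 6²)(5² + 6²), take (1·5 − 6·6, 1·6 + 6·5) = (5 − 36, 6 + 30) = (-31, 36); dropping signs (only squares matter) gives (31, 36); check 31² + 36² = 961 + 1296 = 2257 ✓.
  Scale by k = 2: (2·31, 2·36) = (62, 72).
Step 4: Order so x ≤ y and verify: 62² + 72² = 3844 + 5184 = 9028 = n. ✓

n = 9028 = 62² + 72² (one valid representation with x ≤ y).


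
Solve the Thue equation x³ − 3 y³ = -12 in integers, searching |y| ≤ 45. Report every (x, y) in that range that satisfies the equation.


The equation is x³ - 3y³ = -12. For fixed y, x³ = 3·y³ − 12, so a solution requires the RHS to be a perfect cube.
Strategy: iterate y from -45 to 45, compute RHS = 3·y³ − 12, and check whether it is a (positive or negative) perfect cube.
Check small values of y:
  y = 0: RHS = -12 is not a perfect cube.
  y = 1: RHS = -9 is not a perfect cube.
  y = -1: RHS = -15 is not a perfect cube.
  y = 2: RHS = 12 is not a perfect cube.
  y = -2: RHS = -36 is not a perfect cube.
  y = 3: RHS = 69 is not a perfect cube.
  y = -3: RHS = -93 is not a perfect cube.
Continuing the search up to |y| = 45 finds no solutions either.
No (x, y) in the scanned range satisfies the equation.

No integer solutions with |y| ≤ 45.


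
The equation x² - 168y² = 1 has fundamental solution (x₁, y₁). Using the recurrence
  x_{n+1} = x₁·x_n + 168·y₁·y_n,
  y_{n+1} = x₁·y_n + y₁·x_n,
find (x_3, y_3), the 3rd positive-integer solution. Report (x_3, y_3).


Step 1: Find the fundamental solution (x₁, y₁) of x² - 168y² = 1.
  Expand √168 as a continued fraction. a₀ = ⌊√168⌋ = 12; iterate m_{k+1} = d_k·a_k − m_k, d_{k+1} = (168 − m_{k+1}²)/d_k, a_{k+1} = ⌊(a₀ + m_{k+1})/d_{k+1}⌋ (starting m₀ = 0, d₀ = 1), with convergents p_k = a_k·p_{k-1} + p_{k-2}, q_k = a_k·q_{k-1} + q_{k-2} (p₋₁ = 1, q₋₁ = 0):
  k = 0: a₀ = 12; p₀/q₀ = 12/1; p₀² − 168·q₀² = 144 − 168 = -24.
  k = 1: m = 12, d = 24, a = ⌊(12 + 12)/24⌋ = 1; p/q = (1·12 + 1)/(1·1 + 0) = 13/1; p² − 168·q² = 169 − 168 = 1.
  The first convergent with p² − 168·q² = 1 gives the fundamental solution (x₁, y₁) = (13, 1).
Step 2: Apply the recurrence (x_{n+1}, y_{n+1}) = (x₁x_n + 168y₁y_n, x₁y_n + y₁x_n) repeatedly.
  From (x_1, y_1) = (13, 1): x_2 = 13·13 + 168·1·1 = 337; y_2 = 13·1 + 1·13 = 26.
  From (x_2, y_2) = (337, 26): x_3 = 13·337 + 168·1·26 = 8749; y_3 = 13·26 + 1·337 = 675.
Step 3: Verify x_3² - 168·y_3² = 76545001 - 76545000 = 1 (should be 1). ✓

(x_1, y_1) = (13, 1); (x_3, y_3) = (8749, 675).


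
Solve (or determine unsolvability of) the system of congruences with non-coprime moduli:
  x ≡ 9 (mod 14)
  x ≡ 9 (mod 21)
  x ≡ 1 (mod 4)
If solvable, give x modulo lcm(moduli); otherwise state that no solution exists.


Moduli 14, 21, 4 are not pairwise coprime, so CRT works modulo lcm(m_i) when all pairwise compatibility conditions hold.
Pairwise compatibility: gcd(m_i, m_j) must divide a_i - a_j for every pair.
Merge one congruence at a time:
  Start: x ≡ 9 (mod 14).
  Combine with x ≡ 9 (mod 21): gcd(14, 21) = 7; 9 - 9 = 0, which IS divisible by 7, so compatible.
    Write x = 9 + 14·t and substitute into x ≡ 9 (mod 21): 14·t ≡ 9 − 9 = 0 (mod 21).
    Divide the congruence (and modulus) by g = 7: 2·t ≡ 0 (mod 3).
    The inverse of 2 mod 3 is 2 (since 2·2 = 4 = 1·3 + 1), so t ≡ 2·0 = 0 ≡ 0 (mod 3).
    Then x = 9 + 14·0 = 9, valid modulo lcm(14, 21) = 42: x ≡ 9 (mod 42).
  Combine with x ≡ 1 (mod 4): gcd(42, 4) = 2; 1 - 9 = -8, which IS divisible by 2, so compatible.
    Write x = 9 + 42·t and substitute into x ≡ 1 (mod 4): 42·t ≡ 1 − 9 = -8 (mod 4).
    Divide the congruence (and modulus) by g = 2: 21·t ≡ -4 (mod 2).
    Reduce coefficients mod 2: 1·t ≡ 0 (mod 2).
    So t ≡ 0 (mod 2).
    Then x = 9 + 42·0 = 9, valid modulo lcm(42, 4) = 84: x ≡ 9 (mod 84).
Verify: 9 mod 14 = 9, 9 mod 21 = 9, 9 mod 4 = 1.

x ≡ 9 (mod 84).


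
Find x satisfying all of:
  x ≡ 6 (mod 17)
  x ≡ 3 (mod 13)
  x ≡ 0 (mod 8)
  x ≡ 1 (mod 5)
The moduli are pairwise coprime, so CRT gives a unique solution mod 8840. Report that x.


Product of moduli M = 17 · 13 · 8 · 5 = 8840.
Merge one congruence at a time:
  Start: x ≡ 6 (mod 17).
  Combine with x ≡ 3 (mod 13); new modulus lcm = 221.
    Write x = 6 + 17·t and substitute into x ≡ 3 (mod 13): 17·t ≡ 3 − 6 = -3 (mod 13).
    Reduce coefficients mod 13: 4·t ≡ 10 (mod 13).
    The inverse of 4 mod 13 is 10 (since 4·10 = 40 = 3·13 + 1), so t ≡ 10·10 = 100 ≡ 9 (mod 13).
    Then x = 6 + 17·9 = 159, valid modulo lcm(17, 13) = 221: x ≡ 159 (mod 221).
  Combine with x ≡ 0 (mod 8); new modulus lcm = 1768.
    Write x = 159 + 221·t and substitute into x ≡ 0 (mod 8): 221·t ≡ 0 − 159 = -159 (mod 8).
    Reduce coefficients mod 8: 5·t ≡ 1 (mod 8).
    The inverse of 5 mod 8 is 5 (since 5·5 = 25 = 3·8 + 1), so t ≡ 5·1 = 5 ≡ 5 (mod 8).
    Then x = 159 + 221·5 = 1264, valid modulo lcm(221, 8) = 1768: x ≡ 1264 (mod 1768).
  Combine with x ≡ 1 (mod 5); new modulus lcm = 8840.
    Write x = 1264 + 1768·t and substitute into x ≡ 1 (mod 5): 1768·t ≡ 1 − 1264 = -1263 (mod 5).
    Reduce coefficients mod 5: 3·t ≡ 2 (mod 5).
    The inverse of 3 mod 5 is 2 (since 3·2 = 6 = 1·5 + 1), so t ≡ 2·2 = 4 ≡ 4 (mod 5).
    Then x = 1264 + 1768·4 = 8336, valid modulo lcm(1768, 5) = 8840: x ≡ 8336 (mod 8840).
Verify against each original: 8336 mod 17 = 6, 8336 mod 13 = 3, 8336 mod 8 = 0, 8336 mod 5 = 1.

x ≡ 8336 (mod 8840).


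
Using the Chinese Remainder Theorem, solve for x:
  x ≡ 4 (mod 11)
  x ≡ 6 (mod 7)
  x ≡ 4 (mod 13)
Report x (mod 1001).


Moduli 11, 7, 13 are pairwise coprime; by CRT there is a unique solution modulo M = 11 · 7 · 13 = 1001.
Solve pairwise, accumulating the modulus:
  Start with x ≡ 4 (mod 11).
  Combine with x ≡ 6 (mod 7): since gcd(11, 7) = 1, we get a unique residue mod 77.
    Write x = 4 + 11·t and substitute into x ≡ 6 (mod 7): 11·t ≡ 6 − 4 = 2 (mod 7).
    Reduce coefficients mod 7: 4·t ≡ 2 (mod 7).
    The inverse of 4 mod 7 is 2 (since 4·2 = 8 = 1·7 + 1), so t ≡ 2·2 = 4 ≡ 4 (mod 7).
    Then x = 4 + 11·4 = 48, valid modulo lcm(11, 7) = 77: x ≡ 48 (mod 77).
  Combine with x ≡ 4 (mod 13): since gcd(77, 13) = 1, we get a unique residue mod 1001.
    Write x = 48 + 77·t and substitute into x ≡ 4 (mod 13): 77·t ≡ 4 − 48 = -44 (mod 13).
    Reduce coefficients mod 13: 12·t ≡ 8 (mod 13).
    The inverse of 12 mod 13 is 12 (since 12·12 = 144 = 11·13 + 1), so t ≡ 12·8 = 96 ≡ 5 (mod 13).
    Then x = 48 + 77·5 = 433, valid modulo lcm(77, 13) = 1001: x ≡ 433 (mod 1001).
Verify: 433 mod 11 = 4 ✓, 433 mod 7 = 6 ✓, 433 mod 13 = 4 ✓.

x ≡ 433 (mod 1001).


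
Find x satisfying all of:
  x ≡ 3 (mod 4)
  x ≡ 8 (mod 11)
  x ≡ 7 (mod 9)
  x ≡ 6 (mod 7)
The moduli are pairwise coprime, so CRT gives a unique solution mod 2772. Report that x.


Product of moduli M = 4 · 11 · 9 · 7 = 2772.
Merge one congruence at a time:
  Start: x ≡ 3 (mod 4).
  Combine with x ≡ 8 (mod 11); new modulus lcm = 44.
    Write x = 3 + 4·t and substitute into x ≡ 8 (mod 11): 4·t ≡ 8 − 3 = 5 (mod 11).
    The inverse of 4 mod 11 is 3 (since 4·3 = 12 = 1·11 + 1), so t ≡ 3·5 = 15 ≡ 4 (mod 11).
    Then x = 3 + 4·4 = 19, valid modulo lcm(4, 11) = 44: x ≡ 19 (mod 44).
  Combine with x ≡ 7 (mod 9); new modulus lcm = 396.
    Write x = 19 + 44·t and substitute into x ≡ 7 (mod 9): 44·t ≡ 7 − 19 = -12 (mod 9).
    Reduce coefficients mod 9: 8·t ≡ 6 (mod 9).
    The inverse of 8 mod 9 is 8 (since 8·8 = 64 = 7·9 + 1), so t ≡ 8·6 = 48 ≡ 3 (mod 9).
    Then x = 19 + 44·3 = 151, valid modulo lcm(44, 9) = 396: x ≡ 151 (mod 396).
  Combine with x ≡ 6 (mod 7); new modulus lcm = 2772.
    Write x = 151 + 396·t and substitute into x ≡ 6 (mod 7): 396·t ≡ 6 − 151 = -145 (mod 7).
    Reduce coefficients mod 7: 4·t ≡ 2 (mod 7).
    The inverse of 4 mod 7 is 2 (since 4·2 = 8 = 1·7 + 1), so t ≡ 2·2 = 4 ≡ 4 (mod 7).
    Then x = 151 + 396·4 = 1735, valid modulo lcm(396, 7) = 2772: x ≡ 1735 (mod 2772).
Verify against each original: 1735 mod 4 = 3, 1735 mod 11 = 8, 1735 mod 9 = 7, 1735 mod 7 = 6.

x ≡ 1735 (mod 2772).


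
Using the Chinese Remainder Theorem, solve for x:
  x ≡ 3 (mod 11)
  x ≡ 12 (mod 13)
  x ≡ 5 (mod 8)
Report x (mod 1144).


Moduli 11, 13, 8 are pairwise coprime; by CRT there is a unique solution modulo M = 11 · 13 · 8 = 1144.
Solve pairwise, accumulating the modulus:
  Start with x ≡ 3 (mod 11).
  Combine with x ≡ 12 (mod 13): since gcd(11, 13) = 1, we get a unique residue mod 143.
    Write x = 3 + 11·t and substitute into x ≡ 12 (mod 13): 11·t ≡ 12 − 3 = 9 (mod 13).
    The inverse of 11 mod 13 is 6 (since 11·6 = 66 = 5·13 + 1), so t ≡ 6·9 = 54 ≡ 2 (mod 13).
    Then x = 3 + 11·2 = 25, valid modulo lcm(11, 13) = 143: x ≡ 25 (mod 143).
  Combine with x ≡ 5 (mod 8): since gcd(143, 8) = 1, we get a unique residue mod 1144.
    Write x = 25 + 143·t and substitute into x ≡ 5 (mod 8): 143·t ≡ 5 − 25 = -20 (mod 8).
    Reduce coefficients mod 8: 7·t ≡ 4 (mod 8).
    The inverse of 7 mod 8 is 7 (since 7·7 = 49 = 6·8 + 1), so t ≡ 7·4 = 28 ≡ 4 (mod 8).
    Then x = 25 + 143·4 = 597, valid modulo lcm(143, 8) = 1144: x ≡ 597 (mod 1144).
Verify: 597 mod 11 = 3 ✓, 597 mod 13 = 12 ✓, 597 mod 8 = 5 ✓.

x ≡ 597 (mod 1144).


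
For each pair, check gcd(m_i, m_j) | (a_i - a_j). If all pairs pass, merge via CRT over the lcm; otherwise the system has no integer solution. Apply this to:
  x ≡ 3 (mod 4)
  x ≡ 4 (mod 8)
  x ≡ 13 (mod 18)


Moduli 4, 8, 18 are not pairwise coprime, so CRT works modulo lcm(m_i) when all pairwise compatibility conditions hold.
Pairwise compatibility: gcd(m_i, m_j) must divide a_i - a_j for every pair.
Merge one congruence at a time:
  Start: x ≡ 3 (mod 4).
  Combine with x ≡ 4 (mod 8): gcd(4, 8) = 4, and 4 - 3 = 1 is NOT divisible by 4.
    ⇒ system is inconsistent (no integer solution).

No solution (the system is inconsistent).


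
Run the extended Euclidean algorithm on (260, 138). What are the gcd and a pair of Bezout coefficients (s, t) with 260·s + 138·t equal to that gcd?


Euclidean algorithm on (260, 138) — divide until remainder is 0:
  260 = 1 · 138 + 122
  138 = 1 · 122 + 16
  122 = 7 · 16 + 10
  16 = 1 · 10 + 6
  10 = 1 · 6 + 4
  6 = 1 · 4 + 2
  4 = 2 · 2 + 0
gcd(260, 138) = 2.
Track Bezout coefficients alongside the remainders: start with r₀ = 260 = a·1 + b·0 (s = 1, t = 0) and r₁ = 138 = a·0 + b·1 (s = 0, t = 1); each new remainder r_{k+1} = r_{k-1} − q_k·r_k inherits s_{k+1} = s_{k-1} − q_k·s_k, t_{k+1} = t_{k-1} − q_k·t_k, so r_k = a·s_k + b·t_k at every step:
  q = 1: r = 122, s = 1 − 1·0 = 1, t = 0 − 1·1 = -1  (check: 260·1 + 138·(-1) = 122)
  q = 1: r = 16, s = 0 − 1·1 = -1, t = 1 − 1·(-1) = 2  (check: 260·(-1) + 138·2 = 16)
  q = 7: r = 10, s = 1 − 7·(-1) = 8, t = -1 − 7·2 = -15  (check: 260·8 + 138·(-15) = 10)
  q = 1: r = 6, s = -1 − 1·8 = -9, t = 2 − 1·(-15) = 17  (check: 260·(-9) + 138·17 = 6)
  q = 1: r = 4, s = 8 − 1·(-9) = 17, t = -15 − 1·17 = -32  (check: 260·17 + 138·(-32) = 4)
  q = 1: r = 2, s = -9 − 1·17 = -26, t = 17 − 1·(-32) = 49  (check: 260·(-26) + 138·49 = 2)
The row with r = 2 (the gcd) gives the Bezout coefficients s = -26, t = 49.
Result: 260 · (-26) + 138 · (49) = 2.

gcd(260, 138) = 2; s = -26, t = 49 (check: 260·(-26) + 138·49 = 2).


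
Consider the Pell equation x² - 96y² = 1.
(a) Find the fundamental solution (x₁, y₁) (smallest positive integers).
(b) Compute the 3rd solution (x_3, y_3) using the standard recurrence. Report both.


Step 1: Find the fundamental solution (x₁, y₁) of x² - 96y² = 1.
  Expand √96 as a continued fraction. a₀ = ⌊√96⌋ = 9; iterate m_{k+1} = d_k·a_k − m_k, d_{k+1} = (96 − m_{k+1}²)/d_k, a_{k+1} = ⌊(a₀ + m_{k+1})/d_{k+1}⌋ (starting m₀ = 0, d₀ = 1), with convergents p_k = a_k·p_{k-1} + p_{k-2}, q_k = a_k·q_{k-1} + q_{k-2} (p₋₁ = 1, q₋₁ = 0):
  k = 0: a₀ = 9; p₀/q₀ = 9/1; p₀² − 96·q₀² = 81 − 96 = -15.
  k = 1: m = 9, d = 15, a = ⌊(9 + 9)/15⌋ = 1; p/q = (1·9 + 1)/(1·1 + 0) = 10/1; p² − 96·q² = 100 − 96 = 4.
  k = 2: m = 6, d = 4, a = ⌊(9 + 6)/4⌋ = 3; p/q = (3·10 + 9)/(3·1 + 1) = 39/4; p² − 96·q² = 1521 − 1536 = -15.
  k = 3: m = 6, d = 15, a = ⌊(9 + 6)/15⌋ = 1; p/q = (1·39 + 10)/(1·4 + 1) = 49/5; p² − 96·q² = 2401 − 2400 = 1.
  The first convergent with p² − 96·q² = 1 gives the fundamental solution (x₁, y₁) = (49, 5).
Step 2: Apply the recurrence (x_{n+1}, y_{n+1}) = (x₁x_n + 96y₁y_n, x₁y_n + y₁x_n) repeatedly.
  From (x_1, y_1) = (49, 5): x_2 = 49·49 + 96·5·5 = 4801; y_2 = 49·5 + 5·49 = 490.
  From (x_2, y_2) = (4801, 490): x_3 = 49·4801 + 96·5·490 = 470449; y_3 = 49·490 + 5·4801 = 48015.
Step 3: Verify x_3² - 96·y_3² = 221322261601 - 221322261600 = 1 (should be 1). ✓

(x_1, y_1) = (49, 5); (x_3, y_3) = (470449, 48015).


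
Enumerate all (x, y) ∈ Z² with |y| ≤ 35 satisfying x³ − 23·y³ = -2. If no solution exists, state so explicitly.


The equation is x³ - 23y³ = -2. For fixed y, x³ = 23·y³ − 2, so a solution requires the RHS to be a perfect cube.
Strategy: iterate y from -35 to 35, compute RHS = 23·y³ − 2, and check whether it is a (positive or negative) perfect cube.
Check small values of y:
  y = 0: RHS = -2 is not a perfect cube.
  y = 1: RHS = 21 is not a perfect cube.
  y = -1: RHS = -25 is not a perfect cube.
  y = 2: RHS = 182 is not a perfect cube.
  y = -2: RHS = -186 is not a perfect cube.
  y = 3: RHS = 619 is not a perfect cube.
  y = -3: RHS = -623 is not a perfect cube.
Continuing the search up to |y| = 35 finds no solutions either.
No (x, y) in the scanned range satisfies the equation.

No integer solutions with |y| ≤ 35.


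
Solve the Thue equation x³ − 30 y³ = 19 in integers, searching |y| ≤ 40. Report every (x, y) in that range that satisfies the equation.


The equation is x³ - 30y³ = 19. For fixed y, x³ = 30·y³ + 19, so a solution requires the RHS to be a perfect cube.
Strategy: iterate y from -40 to 40, compute RHS = 30·y³ + 19, and check whether it is a (positive or negative) perfect cube.
Check small values of y:
  y = 0: RHS = 19 is not a perfect cube.
  y = 1: RHS = 49 is not a perfect cube.
  y = -1: RHS = -11 is not a perfect cube.
  y = 2: RHS = 259 is not a perfect cube.
  y = -2: RHS = -221 is not a perfect cube.
  y = 3: RHS = 829 is not a perfect cube.
  y = -3: RHS = -791 is not a perfect cube.
Continuing the search up to |y| = 40 finds no solutions either.
No (x, y) in the scanned range satisfies the equation.

No integer solutions with |y| ≤ 40.
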